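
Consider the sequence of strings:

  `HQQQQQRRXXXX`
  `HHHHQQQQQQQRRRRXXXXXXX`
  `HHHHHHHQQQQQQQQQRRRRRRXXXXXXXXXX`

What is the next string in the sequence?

HHHHHHHHHHQQQQQQQQQQQRRRRRRRRXXXXXXXXXXXXX

The n-th term is 3n-2 H's then 2n+3 Q's then 2n R's then 3n+1 X's (n = 1, 2, …).
For the next term, n = 4, so the run lengths are 10, 11, 8, 13.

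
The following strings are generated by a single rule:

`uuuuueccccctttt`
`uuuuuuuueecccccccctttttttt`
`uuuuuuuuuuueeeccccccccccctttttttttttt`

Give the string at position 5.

uuuuuuuuuuuuuuuuueeeeeccccccccccccccccctttttttttttttttttttt

Reading off run lengths: u runs 5, 8, 11; e runs 1, 2, 3; c runs 5, 8, 11; t runs 4, 8, 12 — each is linear in n (n = 1, 2, …).
For term 5, n = 5, so the run lengths are 17, 5, 17, 20.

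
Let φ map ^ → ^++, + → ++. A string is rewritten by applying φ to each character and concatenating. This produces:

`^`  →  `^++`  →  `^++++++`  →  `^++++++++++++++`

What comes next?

Applying the rule to each of the 15 symbols of ^++++++++++++++ gives the pieces ^++ ++ ++ ++ ++ ++ ++ ++ ++ ++ ++ ++ ++ ++ ++, which concatenate to the answer.

^++++++++++++++++++++++++++++++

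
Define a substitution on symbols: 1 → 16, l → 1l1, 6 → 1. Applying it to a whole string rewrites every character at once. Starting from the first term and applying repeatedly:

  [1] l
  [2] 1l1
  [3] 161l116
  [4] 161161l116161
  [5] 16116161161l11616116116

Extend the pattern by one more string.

1611616116116161161l1161611611616116161

φ(16116161161l11616116116) expands symbol-by-symbol to 16 1 16 16 1 16 1 16 16 1 16 1l1 16 16 1 16 1 16 16 1 16 16 1; joining the 23 pieces gives the next term.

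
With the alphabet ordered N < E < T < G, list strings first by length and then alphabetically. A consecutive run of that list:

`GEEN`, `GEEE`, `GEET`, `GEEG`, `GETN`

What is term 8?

GETG

Advancing 3 positions from GETN through GETN → GETE → GETT reaches term 8.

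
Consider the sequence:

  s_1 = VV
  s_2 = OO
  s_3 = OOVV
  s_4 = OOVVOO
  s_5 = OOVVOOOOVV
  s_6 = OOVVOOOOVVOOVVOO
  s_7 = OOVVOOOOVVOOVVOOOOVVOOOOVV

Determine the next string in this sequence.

OOVVOOOOVVOOVVOOOOVVOOOOVVOOVVOOOOVVOOVVOO

From term 3 onward, concatenate the last term with the second-to-last: OO·VV = OOVV, OOVV·OO = OOVVOO, …
The next term joins OOVVOOOOVVOOVVOOOOVVOOOOVV and OOVVOOOOVVOOVVOO.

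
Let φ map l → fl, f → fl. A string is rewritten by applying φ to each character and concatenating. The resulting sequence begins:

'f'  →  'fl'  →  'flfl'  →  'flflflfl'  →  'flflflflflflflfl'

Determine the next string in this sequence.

Replace each of the 16 characters of flflflflflflflfl in place — fl fl fl fl fl fl fl fl fl fl fl fl fl fl fl fl — and concatenate.

flflflflflflflflflflflflflflflfl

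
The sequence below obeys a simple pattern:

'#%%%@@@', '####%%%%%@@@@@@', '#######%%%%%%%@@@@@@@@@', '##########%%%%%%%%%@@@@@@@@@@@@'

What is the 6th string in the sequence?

################%%%%%%%%%%%%%@@@@@@@@@@@@@@@@@@

The n-th term is 3n-2 #'s then 2n+1 %'s then 3n @'s (n = 1, 2, …).
For term 6, n = 6, so the run lengths are 16, 13, 18.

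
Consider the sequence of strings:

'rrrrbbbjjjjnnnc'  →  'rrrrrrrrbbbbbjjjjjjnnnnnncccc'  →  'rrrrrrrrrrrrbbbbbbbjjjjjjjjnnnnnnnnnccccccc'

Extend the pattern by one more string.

Each string has the form r^{4n} b^{2n+1} j^{2n+2} n^{3n} c^{3n-2} (n = 1, 2, …).
Setting n = 4 gives 16, 9, 10, 12, 10 characters in each block.

rrrrrrrrrrrrrrrrbbbbbbbbbjjjjjjjjjjnnnnnnnnnnnncccccccccc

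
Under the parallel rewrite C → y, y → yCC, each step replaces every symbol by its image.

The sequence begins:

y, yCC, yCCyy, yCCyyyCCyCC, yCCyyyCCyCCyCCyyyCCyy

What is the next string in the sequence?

yCCyyyCCyCCyCCyyyCCyyyCCyyyCCyCCyCCyyyCCyCC

Applying the rule to each of the 21 symbols of yCCyyyCCyCCyCCyyyCCyy gives the pieces yCC y y yCC yCC yCC y y yCC y y yCC y y yCC yCC yCC y y yCC yCC, which concatenate to the answer.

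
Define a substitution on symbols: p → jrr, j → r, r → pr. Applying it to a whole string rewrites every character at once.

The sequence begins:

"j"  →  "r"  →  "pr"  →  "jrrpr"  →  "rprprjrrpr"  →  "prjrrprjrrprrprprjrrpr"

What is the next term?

jrrprrprprjrrprrprprjrrprprjrrprjrrprrprprjrrpr

Replace each of the 22 characters of prjrrprjrrprrprprjrrpr in place — jrr pr r pr pr jrr pr r pr pr jrr pr pr jrr pr jrr pr r pr pr jrr pr — and concatenate.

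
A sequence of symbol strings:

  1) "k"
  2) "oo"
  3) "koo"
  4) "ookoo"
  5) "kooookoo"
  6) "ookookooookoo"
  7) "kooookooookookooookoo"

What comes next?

This is a Fibonacci-style word recurrence s(k) = s(k−2)·s(k−1): e.g. k·oo = koo.
So term 8 is ookookooookoo·kooookooookookooookoo.

ookookooookookooookooookookooookoo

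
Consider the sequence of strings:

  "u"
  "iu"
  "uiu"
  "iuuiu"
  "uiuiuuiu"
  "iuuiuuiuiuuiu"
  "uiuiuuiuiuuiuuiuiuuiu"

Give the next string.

This is a Fibonacci-style word recurrence s(k) = s(k−2)·s(k−1): e.g. u·iu = uiu.
Continuing: iuuiuuiuiuuiu · uiuiuuiuiuuiuuiuiuuiu gives term 8.

iuuiuuiuiuuiuuiuiuuiuiuuiuuiuiuuiu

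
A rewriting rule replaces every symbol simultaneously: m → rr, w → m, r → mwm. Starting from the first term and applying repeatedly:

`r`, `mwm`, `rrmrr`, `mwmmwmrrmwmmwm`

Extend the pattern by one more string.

rrmrrrrmrrmwmmwmrrmrrrrmrr

Applying the rule to each of the 14 symbols of mwmmwmrrmwmmwm gives the pieces rr m rr rr m rr mwm mwm rr m rr rr m rr, which concatenate to the answer.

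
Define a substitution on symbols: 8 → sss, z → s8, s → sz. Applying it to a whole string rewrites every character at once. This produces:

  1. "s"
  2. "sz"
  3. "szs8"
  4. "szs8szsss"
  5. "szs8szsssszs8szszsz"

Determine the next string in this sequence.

φ(szs8szsssszs8szszsz) expands symbol-by-symbol to sz s8 sz sss sz s8 sz sz sz sz s8 sz sss sz s8 sz s8 sz s8; joining the 19 pieces gives the next term.

szs8szsssszs8szszszszs8szsssszs8szs8szs8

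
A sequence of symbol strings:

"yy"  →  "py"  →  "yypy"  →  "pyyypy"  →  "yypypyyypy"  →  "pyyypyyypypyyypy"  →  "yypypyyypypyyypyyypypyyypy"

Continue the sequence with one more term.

From term 3 onward, concatenate the second-to-last term with the last: yy·py = yypy, py·yypy = pyyypy, …
Continuing: pyyypyyypypyyypy · yypypyyypypyyypyyypypyyypy gives term 8.

pyyypyyypypyyypyyypypyyypypyyypyyypypyyypy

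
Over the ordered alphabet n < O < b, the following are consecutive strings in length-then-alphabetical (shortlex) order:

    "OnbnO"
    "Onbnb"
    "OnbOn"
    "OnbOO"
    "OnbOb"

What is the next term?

Onbbn

Treat OnbOb as a base-3 numeral over the given alphabet and add one, carrying through any trailing b's.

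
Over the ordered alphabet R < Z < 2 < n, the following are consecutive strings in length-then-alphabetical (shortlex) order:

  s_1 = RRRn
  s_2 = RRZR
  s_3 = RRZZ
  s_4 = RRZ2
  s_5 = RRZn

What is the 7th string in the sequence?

RR2Z

Continuing the enumeration 2 steps past RRZn: RRZn → RR2R → (answer).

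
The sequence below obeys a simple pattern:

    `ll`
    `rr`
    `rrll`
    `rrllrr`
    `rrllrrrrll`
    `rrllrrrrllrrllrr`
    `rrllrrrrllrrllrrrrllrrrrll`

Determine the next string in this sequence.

From term 3 onward, concatenate the last term with the second-to-last: rr·ll = rrll, rrll·rr = rrllrr, …
Continuing: rrllrrrrllrrllrrrrllrrrrll · rrllrrrrllrrllrr gives term 8.

rrllrrrrllrrllrrrrllrrrrllrrllrrrrllrrllrr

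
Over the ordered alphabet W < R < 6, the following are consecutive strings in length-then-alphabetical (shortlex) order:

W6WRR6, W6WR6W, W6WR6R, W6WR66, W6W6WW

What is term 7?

W6W6W6

Stepping forward 2 times from W6W6WW: W6W6WW → W6W6WR, then the target.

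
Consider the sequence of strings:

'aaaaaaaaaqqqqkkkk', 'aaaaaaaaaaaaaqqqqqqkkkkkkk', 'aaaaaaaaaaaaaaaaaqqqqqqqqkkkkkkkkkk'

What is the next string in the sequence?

aaaaaaaaaaaaaaaaaaaaaqqqqqqqqqqkkkkkkkkkkkkk

Term n consists of 4n+1 a's, followed by 2n q's, followed by 3n-2 k's, where the shown terms are n = 2, 3, 4.
At n = 5 the blocks have lengths 21, 10, 13.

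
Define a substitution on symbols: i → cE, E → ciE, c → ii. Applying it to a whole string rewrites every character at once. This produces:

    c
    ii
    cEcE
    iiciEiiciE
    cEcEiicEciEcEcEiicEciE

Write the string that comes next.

Rewriting the 22 symbols of cEcEiicEciEcEcEiicEciE one by one yields ii ciE ii ciE cE cE ii ciE ii cE ciE ii ciE ii ciE cE cE ii ciE ii cE ciE; concatenated:

iiciEiiciEcEcEiiciEiicEciEiiciEiiciEcEcEiiciEiicEciE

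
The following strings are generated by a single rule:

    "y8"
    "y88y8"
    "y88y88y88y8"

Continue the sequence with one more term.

Every step duplicates the string with '8' between the halves.
So the next term is two copies of y88y88y88y8 with '8' between the halves.

y88y88y88y88y88y88y88y8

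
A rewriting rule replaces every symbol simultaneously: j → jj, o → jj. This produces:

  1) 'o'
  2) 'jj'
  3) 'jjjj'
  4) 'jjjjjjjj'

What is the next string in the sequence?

jjjjjjjjjjjjjjjj

Apply φ to jjjjjjjj symbol by symbol: j→jj, j→jj, j→jj, j→jj, j→jj, j→jj, j→jj, j→jj; joined: jj jj jj jj jj jj jj jj.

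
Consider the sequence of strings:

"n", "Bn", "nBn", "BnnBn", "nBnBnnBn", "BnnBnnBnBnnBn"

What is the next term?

nBnBnnBnBnnBnnBnBnnBn

This is a Fibonacci-style word recurrence s(k) = s(k−2)·s(k−1): e.g. n·Bn = nBn.
The next term joins nBnBnnBn and BnnBnnBnBnnBn.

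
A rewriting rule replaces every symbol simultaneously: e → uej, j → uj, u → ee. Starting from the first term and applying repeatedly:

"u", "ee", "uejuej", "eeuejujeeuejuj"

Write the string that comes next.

Replace each of the 14 characters of eeuejujeeuejuj in place — uej uej ee uej uj ee uj uej uej ee uej uj ee uj — and concatenate.

uejuejeeuejujeeujuejuejeeuejujeeuj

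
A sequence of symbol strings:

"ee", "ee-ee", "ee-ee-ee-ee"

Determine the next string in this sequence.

s(k+1) = s(k)·-·s(k) — each term doubles the last with '-' between the halves.
One more doubling of ee-ee-ee-ee gives the answer.

ee-ee-ee-ee-ee-ee-ee-ee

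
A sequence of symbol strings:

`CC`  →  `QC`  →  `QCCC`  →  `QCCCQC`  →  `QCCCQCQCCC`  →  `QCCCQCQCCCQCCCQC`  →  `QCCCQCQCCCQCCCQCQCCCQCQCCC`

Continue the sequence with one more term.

QCCCQCQCCCQCCCQCQCCCQCQCCCQCCCQCQCCCQCCCQC

Each term (from the third on) is the previous term followed by the one before it: term 3 = QC·CC = QCCC.
The next term joins QCCCQCQCCCQCCCQCQCCCQCQCCC and QCCCQCQCCCQCCCQC.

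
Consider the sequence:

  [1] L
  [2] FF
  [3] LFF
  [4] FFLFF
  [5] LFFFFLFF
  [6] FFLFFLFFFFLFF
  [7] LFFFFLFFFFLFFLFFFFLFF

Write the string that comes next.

From term 3 onward, concatenate the second-to-last term with the last: L·FF = LFF, FF·LFF = FFLFF, …
So term 8 is FFLFFLFFFFLFF·LFFFFLFFFFLFFLFFFFLFF.

FFLFFLFFFFLFFLFFFFLFFFFLFFLFFFFLFF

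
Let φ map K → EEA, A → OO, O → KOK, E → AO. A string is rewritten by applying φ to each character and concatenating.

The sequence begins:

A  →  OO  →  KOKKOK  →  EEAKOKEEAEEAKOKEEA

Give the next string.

Rewriting the 18 symbols of EEAKOKEEAEEAKOKEEA one by one yields AO AO OO EEA KOK EEA AO AO OO AO AO OO EEA KOK EEA AO AO OO; concatenated:

AOAOOOEEAKOKEEAAOAOOOAOAOOOEEAKOKEEAAOAOOO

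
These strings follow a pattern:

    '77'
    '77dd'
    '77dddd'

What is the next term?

Every step adds dd to the end: s(k+1) = s(k)·dd.
One more step from 77dddd gives the answer.

77dddddd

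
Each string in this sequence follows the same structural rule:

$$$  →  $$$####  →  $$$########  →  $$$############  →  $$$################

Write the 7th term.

The strings grow by a fixed suffix #### each time.
From $$$################, 2 further steps: $$$################ → $$$#################### → (answer).

$$$########################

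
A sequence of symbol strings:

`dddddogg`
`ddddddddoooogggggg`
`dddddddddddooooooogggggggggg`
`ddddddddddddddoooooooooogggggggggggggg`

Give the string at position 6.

Reading off run lengths: d runs 5, 8, 11, 14; o runs 1, 4, 7, 10; g runs 2, 6, 10, 14 — each is linear in n (n = 1, 2, …).
For term 6, n = 6, so the run lengths are 20, 16, 22.

ddddddddddddddddddddoooooooooooooooogggggggggggggggggggggg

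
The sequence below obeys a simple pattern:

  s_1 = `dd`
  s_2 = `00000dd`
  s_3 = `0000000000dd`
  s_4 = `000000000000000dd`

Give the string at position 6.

Every step adds 00000 at the front: s(k+1) = 00000·s(k).
From 000000000000000dd, 2 further steps: 000000000000000dd → 00000000000000000000dd → (answer).

0000000000000000000000000dd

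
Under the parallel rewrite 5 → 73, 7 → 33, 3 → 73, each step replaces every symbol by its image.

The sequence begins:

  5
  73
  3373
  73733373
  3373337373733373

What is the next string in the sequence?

73733373737333733373337373733373

Replace each of the 16 characters of 3373337373733373 in place — 73 73 33 73 73 73 33 73 33 73 33 73 73 73 33 73 — and concatenate.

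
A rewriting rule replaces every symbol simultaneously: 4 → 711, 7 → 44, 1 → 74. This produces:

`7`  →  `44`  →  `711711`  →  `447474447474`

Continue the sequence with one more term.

Expanding 447474447474: 4→711, 4→711, 7→44, 4→711, 7→44, 4→711, 4→711, 4→711, 7→44, 4→711, 7→44, 4→711. Concatenated: 711 711 44 711 44 711 711 711 44 711 44 711.

71171144711447117117114471144711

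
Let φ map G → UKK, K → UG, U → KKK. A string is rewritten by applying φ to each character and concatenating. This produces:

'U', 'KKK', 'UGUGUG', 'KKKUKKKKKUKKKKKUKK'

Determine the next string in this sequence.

UGUGUGKKKUGUGUGUGUGKKKUGUGUGUGUGKKKUGUG

Replace each of the 18 characters of KKKUKKKKKUKKKKKUKK in place — UG UG UG KKK UG UG UG UG UG KKK UG UG UG UG UG KKK UG UG — and concatenate.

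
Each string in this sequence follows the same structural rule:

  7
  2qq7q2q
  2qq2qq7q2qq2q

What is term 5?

2qq2qq2qq2qq7q2qq2qq2qq2q

Every step adds 2qq to the front and q2q to the end of the previous string.
From 2qq2qq7q2qq2q, 2 further steps: 2qq2qq7q2qq2q → 2qq2qq2qq7q2qq2qq2q → (answer).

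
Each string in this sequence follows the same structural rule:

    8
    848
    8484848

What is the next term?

s(k+1) = s(k)·4·s(k) — each term doubles the last with '4' between the halves.
One more doubling of 8484848 gives the answer.

848484848484848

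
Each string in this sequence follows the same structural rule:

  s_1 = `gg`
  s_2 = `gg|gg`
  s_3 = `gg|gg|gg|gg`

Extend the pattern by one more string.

s(k+1) = s(k)·|·s(k) — each term doubles the last with '|' between the halves.
Doubling gg|gg|gg|gg with '|' between the halves:

gg|gg|gg|gg|gg|gg|gg|gg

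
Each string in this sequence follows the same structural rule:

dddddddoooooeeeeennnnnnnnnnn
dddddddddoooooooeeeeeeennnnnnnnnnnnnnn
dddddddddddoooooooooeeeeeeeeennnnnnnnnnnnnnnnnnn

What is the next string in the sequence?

The n-th term is 2n+3 d's then 2n+1 o's then 2n+1 e's then 4n+3 n's, where the shown terms are n = 2, 3, 4.
Setting n = 5 gives 13, 11, 11, 23 characters in each block.

dddddddddddddoooooooooooeeeeeeeeeeennnnnnnnnnnnnnnnnnnnnnn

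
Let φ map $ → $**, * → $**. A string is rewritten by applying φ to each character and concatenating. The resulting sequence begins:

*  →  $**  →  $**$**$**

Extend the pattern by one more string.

$**$**$**$**$**$**$**$**$**

Expanding $**$**$**: $→$**, *→$**, *→$**, $→$**, *→$**, *→$**, $→$**, *→$**, *→$**. Concatenated: $** $** $** $** $** $** $** $** $**.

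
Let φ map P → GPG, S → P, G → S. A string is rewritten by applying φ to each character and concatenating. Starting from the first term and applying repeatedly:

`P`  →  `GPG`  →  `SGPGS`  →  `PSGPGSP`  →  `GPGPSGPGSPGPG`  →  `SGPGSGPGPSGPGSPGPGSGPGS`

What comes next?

φ(SGPGSGPGPSGPGSPGPGSGPGS) expands symbol-by-symbol to P S GPG S P S GPG S GPG P S GPG S P GPG S GPG S P S GPG S P; joining the 23 pieces gives the next term.

PSGPGSPSGPGSGPGPSGPGSPGPGSGPGSPSGPGSP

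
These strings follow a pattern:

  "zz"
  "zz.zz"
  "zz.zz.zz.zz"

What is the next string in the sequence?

zz.zz.zz.zz.zz.zz.zz.zz

s(k+1) = s(k)·.·s(k) — each term doubles the last with '.' between the halves.
So the next term is two copies of zz.zz.zz.zz with '.' between the halves.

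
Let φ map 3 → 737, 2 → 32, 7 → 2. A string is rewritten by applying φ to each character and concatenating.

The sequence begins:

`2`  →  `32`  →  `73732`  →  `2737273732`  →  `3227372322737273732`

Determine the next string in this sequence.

Rewriting the 19 symbols of 3227372322737273732 one by one yields 737 32 32 2 737 2 32 737 32 32 2 737 2 32 2 737 2 737 32; concatenated:

73732322737232737323227372322737273732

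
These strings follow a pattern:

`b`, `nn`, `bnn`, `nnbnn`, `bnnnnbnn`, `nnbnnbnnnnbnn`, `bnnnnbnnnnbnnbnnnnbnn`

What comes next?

nnbnnbnnnnbnnbnnnnbnnnnbnnbnnnnbnn

From term 3 onward, concatenate the second-to-last term with the last: b·nn = bnn, nn·bnn = nnbnn, …
The next term joins nnbnnbnnnnbnn and bnnnnbnnnnbnnbnnnnbnn.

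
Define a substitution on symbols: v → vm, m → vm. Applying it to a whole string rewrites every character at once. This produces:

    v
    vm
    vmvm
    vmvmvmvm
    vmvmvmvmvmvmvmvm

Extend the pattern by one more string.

Rewriting the 16 symbols of vmvmvmvmvmvmvmvm one by one yields vm vm vm vm vm vm vm vm vm vm vm vm vm vm vm vm; concatenated:

vmvmvmvmvmvmvmvmvmvmvmvmvmvmvmvm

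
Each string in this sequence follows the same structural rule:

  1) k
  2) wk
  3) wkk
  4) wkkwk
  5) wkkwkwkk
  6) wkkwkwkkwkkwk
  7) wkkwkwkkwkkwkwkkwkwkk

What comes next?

wkkwkwkkwkkwkwkkwkwkkwkkwkwkkwkkwk

Each term (from the third on) is the previous term followed by the one before it: term 3 = wk·k = wkk.
The next term joins wkkwkwkkwkkwkwkkwkwkk and wkkwkwkkwkkwk.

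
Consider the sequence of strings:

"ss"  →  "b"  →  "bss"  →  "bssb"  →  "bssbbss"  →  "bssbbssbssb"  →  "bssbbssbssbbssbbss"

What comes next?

bssbbssbssbbssbbssbssbbssbssb

This is a Fibonacci-style word recurrence s(k) = s(k−1)·s(k−2): e.g. b·ss = bss.
Continuing: bssbbssbssbbssbbss · bssbbssbssb gives term 8.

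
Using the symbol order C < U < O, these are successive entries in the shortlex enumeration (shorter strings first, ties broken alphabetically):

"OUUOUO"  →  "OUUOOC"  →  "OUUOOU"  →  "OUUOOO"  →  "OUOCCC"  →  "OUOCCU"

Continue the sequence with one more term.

The successor of OUOCCU increments the rightmost position that isn't already O and resets every position after it to C.

OUOCCO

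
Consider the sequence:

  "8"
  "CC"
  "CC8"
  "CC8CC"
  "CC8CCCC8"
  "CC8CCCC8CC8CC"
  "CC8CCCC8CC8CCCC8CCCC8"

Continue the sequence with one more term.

From term 3 onward, concatenate the last term with the second-to-last: CC·8 = CC8, CC8·CC = CC8CC, …
So term 8 is CC8CCCC8CC8CCCC8CCCC8·CC8CCCC8CC8CC.

CC8CCCC8CC8CCCC8CCCC8CC8CCCC8CC8CC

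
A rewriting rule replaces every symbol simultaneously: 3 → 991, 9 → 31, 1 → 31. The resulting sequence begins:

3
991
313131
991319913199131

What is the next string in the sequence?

313131991313131319913131313199131

φ(991319913199131) expands symbol-by-symbol to 31 31 31 991 31 31 31 31 991 31 31 31 31 991 31; joining the 15 pieces gives the next term.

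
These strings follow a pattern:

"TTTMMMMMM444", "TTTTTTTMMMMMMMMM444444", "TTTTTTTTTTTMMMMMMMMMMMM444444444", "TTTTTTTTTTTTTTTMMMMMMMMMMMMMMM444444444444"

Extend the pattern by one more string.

TTTTTTTTTTTTTTTTTTTMMMMMMMMMMMMMMMMMM444444444444444

Term n consists of 4n-1 T's, followed by 3n+3 M's, followed by 3n 4's (n = 1, 2, …).
Setting n = 5 gives 19, 18, 15 characters in each block.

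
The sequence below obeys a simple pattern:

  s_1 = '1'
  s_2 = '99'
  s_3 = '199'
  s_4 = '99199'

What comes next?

19999199

From term 3 onward, concatenate the second-to-last term with the last: 1·99 = 199, 99·199 = 99199, …
So term 5 is 199·99199.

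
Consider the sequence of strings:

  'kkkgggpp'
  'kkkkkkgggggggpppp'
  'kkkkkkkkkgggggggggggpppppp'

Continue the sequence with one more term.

kkkkkkkkkkkkgggggggggggggggpppppppp

Reading off run lengths: k runs 3, 6, 9; g runs 3, 7, 11; p runs 2, 4, 6 — each is linear in n (n = 1, 2, …).
Setting n = 4 gives 12, 15, 8 characters in each block.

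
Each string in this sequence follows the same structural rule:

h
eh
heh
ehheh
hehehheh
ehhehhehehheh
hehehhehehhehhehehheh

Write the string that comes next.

Each term (from the third on) is the two preceding terms concatenated in order: term 3 = h·eh = heh.
Continuing: ehhehhehehheh · hehehhehehhehhehehheh gives term 8.

ehhehhehehhehhehehhehehhehhehehheh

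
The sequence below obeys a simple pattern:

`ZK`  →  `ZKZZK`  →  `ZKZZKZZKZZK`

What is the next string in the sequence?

s(k+1) = s(k)·Z·s(k) — each term doubles the last with 'Z' between the halves.
One more doubling of ZKZZKZZKZZK gives the answer.

ZKZZKZZKZZKZZKZZKZZKZZK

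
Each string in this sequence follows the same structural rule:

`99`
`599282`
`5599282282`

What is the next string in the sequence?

Every step adds 5 to the front and 282 to the end of the previous string.
Applying this once more to 5599282282:

55599282282282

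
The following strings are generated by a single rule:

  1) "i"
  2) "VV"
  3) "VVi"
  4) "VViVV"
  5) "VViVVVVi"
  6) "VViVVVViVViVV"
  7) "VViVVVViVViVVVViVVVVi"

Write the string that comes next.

VViVVVViVViVVVViVVVViVViVVVViVViVV

From term 3 onward, concatenate the last term with the second-to-last: VV·i = VVi, VVi·VV = VViVV, …
So term 8 is VViVVVViVViVVVViVVVVi·VViVVVViVViVV.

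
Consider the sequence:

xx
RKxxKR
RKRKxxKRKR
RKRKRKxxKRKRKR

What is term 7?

Each term wraps the previous one in RK on the left and KR on the right.
From RKRKRKxxKRKRKR, 3 further steps: RKRKRKxxKRKRKR → RKRKRKRKxxKRKRKRKR → RKRKRKRKRKxxKRKRKRKRKR → (answer).

RKRKRKRKRKRKxxKRKRKRKRKRKR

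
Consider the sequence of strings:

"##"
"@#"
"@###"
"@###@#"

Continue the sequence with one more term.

Each term (from the third on) is the previous term followed by the one before it: term 3 = @#·## = @###.
Continuing: @###@# · @### gives term 5.

@###@#@###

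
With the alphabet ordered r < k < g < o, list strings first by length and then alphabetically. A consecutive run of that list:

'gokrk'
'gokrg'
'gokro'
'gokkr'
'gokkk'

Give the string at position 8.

gokgr

Stepping forward 3 times from gokkk: gokkk → gokkg → gokko, then the target.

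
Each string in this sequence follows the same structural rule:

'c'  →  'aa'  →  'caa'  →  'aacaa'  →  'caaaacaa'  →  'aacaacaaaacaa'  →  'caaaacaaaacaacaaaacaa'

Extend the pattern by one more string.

From term 3 onward, concatenate the second-to-last term with the last: c·aa = caa, aa·caa = aacaa, …
So term 8 is aacaacaaaacaa·caaaacaaaacaacaaaacaa.

aacaacaaaacaacaaaacaaaacaacaaaacaa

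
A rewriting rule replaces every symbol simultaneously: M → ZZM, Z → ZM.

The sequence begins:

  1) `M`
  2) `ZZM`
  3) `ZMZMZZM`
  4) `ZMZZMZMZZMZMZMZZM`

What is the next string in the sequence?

Applying the rule to each of the 17 symbols of ZMZZMZMZZMZMZMZZM gives the pieces ZM ZZM ZM ZM ZZM ZM ZZM ZM ZM ZZM ZM ZZM ZM ZZM ZM ZM ZZM, which concatenate to the answer.

ZMZZMZMZMZZMZMZZMZMZMZZMZMZZMZMZZMZMZMZZM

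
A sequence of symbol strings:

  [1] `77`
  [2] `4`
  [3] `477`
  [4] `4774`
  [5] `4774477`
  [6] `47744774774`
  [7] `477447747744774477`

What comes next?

47744774774477447747744774774

From term 3 onward, concatenate the last term with the second-to-last: 4·77 = 477, 477·4 = 4774, …
So term 8 is 477447747744774477·47744774774.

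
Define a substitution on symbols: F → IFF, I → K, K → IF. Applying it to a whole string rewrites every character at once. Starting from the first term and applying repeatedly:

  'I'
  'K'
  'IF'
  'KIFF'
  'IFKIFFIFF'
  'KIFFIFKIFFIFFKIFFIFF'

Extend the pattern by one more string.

Rewriting the 20 symbols of KIFFIFKIFFIFFKIFFIFF one by one yields IF K IFF IFF K IFF IF K IFF IFF K IFF IFF IF K IFF IFF K IFF IFF; concatenated:

IFKIFFIFFKIFFIFKIFFIFFKIFFIFFIFKIFFIFFKIFFIFF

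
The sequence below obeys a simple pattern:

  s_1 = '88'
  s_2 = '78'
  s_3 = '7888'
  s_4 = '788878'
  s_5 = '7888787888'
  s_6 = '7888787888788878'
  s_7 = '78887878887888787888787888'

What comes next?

788878788878887878887878887888787888788878

From term 3 onward, concatenate the last term with the second-to-last: 78·88 = 7888, 7888·78 = 788878, …
Continuing: 78887878887888787888787888 · 7888787888788878 gives term 8.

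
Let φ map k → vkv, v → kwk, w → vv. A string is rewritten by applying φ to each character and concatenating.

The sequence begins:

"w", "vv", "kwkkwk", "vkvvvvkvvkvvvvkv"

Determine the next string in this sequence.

φ(vkvvvvkvvkvvvvkv) expands symbol-by-symbol to kwk vkv kwk kwk kwk kwk vkv kwk kwk vkv kwk kwk kwk kwk vkv kwk; joining the 16 pieces gives the next term.

kwkvkvkwkkwkkwkkwkvkvkwkkwkvkvkwkkwkkwkkwkvkvkwk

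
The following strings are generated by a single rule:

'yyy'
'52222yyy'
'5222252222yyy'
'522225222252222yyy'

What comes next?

52222522225222252222yyy

Every step adds 52222 at the front: s(k+1) = 52222·s(k).
So the next term is 52222·522225222252222yyy.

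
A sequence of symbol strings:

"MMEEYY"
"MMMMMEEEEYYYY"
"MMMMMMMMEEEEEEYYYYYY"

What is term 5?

MMMMMMMMMMMMMMEEEEEEEEEEYYYYYYYYYY

The n-th term is 3n-1 M's then 2n E's then 2n Y's (n = 1, 2, …).
Setting n = 5 gives 14, 10, 10 characters in each block.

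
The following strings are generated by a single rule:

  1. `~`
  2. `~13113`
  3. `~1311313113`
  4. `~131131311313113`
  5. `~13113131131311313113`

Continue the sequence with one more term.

~1311313113131131311313113

Every step adds 13113 to the end: s(k+1) = s(k)·13113.
One more step from ~13113131131311313113 gives the answer.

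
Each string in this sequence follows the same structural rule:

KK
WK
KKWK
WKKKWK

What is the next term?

KKWKWKKKWK

Each term (from the third on) is the two preceding terms concatenated in order: term 3 = KK·WK = KKWK.
The next term joins KKWK and WKKKWK.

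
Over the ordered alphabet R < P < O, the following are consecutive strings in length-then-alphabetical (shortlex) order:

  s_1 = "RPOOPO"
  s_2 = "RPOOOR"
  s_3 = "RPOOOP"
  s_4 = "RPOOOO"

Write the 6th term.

RORRRP

Stepping forward 2 times from RPOOOO: RPOOOO → RORRRR, then the target.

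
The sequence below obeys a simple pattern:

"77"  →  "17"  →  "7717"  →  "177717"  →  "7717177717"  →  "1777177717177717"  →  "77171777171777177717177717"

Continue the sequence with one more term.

From term 3 onward, concatenate the second-to-last term with the last: 77·17 = 7717, 17·7717 = 177717, …
The next term joins 1777177717177717 and 77171777171777177717177717.

177717771717771777171777171777177717177717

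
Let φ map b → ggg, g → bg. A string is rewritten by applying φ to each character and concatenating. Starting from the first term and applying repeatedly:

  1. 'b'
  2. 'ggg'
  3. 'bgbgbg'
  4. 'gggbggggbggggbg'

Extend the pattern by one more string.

Replace each of the 15 characters of gggbggggbggggbg in place — bg bg bg ggg bg bg bg bg ggg bg bg bg bg ggg bg — and concatenate.

bgbgbggggbgbgbgbggggbgbgbgbggggbg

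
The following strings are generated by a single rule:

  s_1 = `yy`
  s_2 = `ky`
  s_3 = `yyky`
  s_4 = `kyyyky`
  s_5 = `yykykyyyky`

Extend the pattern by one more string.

kyyykyyykykyyyky

From term 3 onward, concatenate the second-to-last term with the last: yy·ky = yyky, ky·yyky = kyyyky, …
Continuing: kyyyky · yykykyyyky gives term 6.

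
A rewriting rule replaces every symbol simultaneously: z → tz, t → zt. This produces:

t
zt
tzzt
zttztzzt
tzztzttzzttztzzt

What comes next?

zttztzzttzztzttztzztzttzzttztzzt

Replace each of the 16 characters of tzztzttzzttztzzt in place — zt tz tz zt tz zt zt tz tz zt zt tz zt tz tz zt — and concatenate.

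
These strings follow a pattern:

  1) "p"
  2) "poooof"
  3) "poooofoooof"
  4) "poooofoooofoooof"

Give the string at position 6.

Each term is the previous one with oooof appended.
From poooofoooofoooof, 2 further steps: poooofoooofoooof → poooofoooofoooofoooof → (answer).

poooofoooofoooofoooofoooof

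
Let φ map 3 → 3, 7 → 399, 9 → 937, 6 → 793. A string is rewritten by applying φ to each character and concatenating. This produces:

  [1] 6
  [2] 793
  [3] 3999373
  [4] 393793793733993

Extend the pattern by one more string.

3937339993733999373399339379373

Replace each of the 15 characters of 393793793733993 in place — 3 937 3 399 937 3 399 937 3 399 3 3 937 937 3 — and concatenate.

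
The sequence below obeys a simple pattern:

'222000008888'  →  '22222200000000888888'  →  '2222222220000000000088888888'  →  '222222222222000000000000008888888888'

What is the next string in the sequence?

The n-th term is 3n 2's then 3n+2 0's then 2n+2 8's (n = 1, 2, …).
For the next term, n = 5, so the run lengths are 15, 17, 12.

22222222222222200000000000000000888888888888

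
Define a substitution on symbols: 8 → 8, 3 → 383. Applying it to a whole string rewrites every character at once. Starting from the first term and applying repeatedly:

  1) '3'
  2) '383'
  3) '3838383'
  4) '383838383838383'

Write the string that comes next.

Rewriting the 15 symbols of 383838383838383 one by one yields 383 8 383 8 383 8 383 8 383 8 383 8 383 8 383; concatenated:

3838383838383838383838383838383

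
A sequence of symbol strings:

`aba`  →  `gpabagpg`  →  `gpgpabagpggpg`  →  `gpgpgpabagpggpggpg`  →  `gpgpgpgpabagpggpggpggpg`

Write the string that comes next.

s(k+1) = gp·s(k)·gpg, so each term gains gp as a prefix and gpg as a suffix.
Applying this once more to gpgpgpgpabagpggpggpggpg:

gpgpgpgpgpabagpggpggpggpggpg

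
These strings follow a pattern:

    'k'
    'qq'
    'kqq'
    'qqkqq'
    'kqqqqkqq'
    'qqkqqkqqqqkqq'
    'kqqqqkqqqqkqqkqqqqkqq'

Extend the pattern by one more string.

Each term (from the third on) is the two preceding terms concatenated in order: term 3 = k·qq = kqq.
So term 8 is qqkqqkqqqqkqq·kqqqqkqqqqkqqkqqqqkqq.

qqkqqkqqqqkqqkqqqqkqqqqkqqkqqqqkqq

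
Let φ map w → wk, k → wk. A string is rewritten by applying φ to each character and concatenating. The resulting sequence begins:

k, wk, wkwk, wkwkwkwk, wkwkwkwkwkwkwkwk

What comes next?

wkwkwkwkwkwkwkwkwkwkwkwkwkwkwkwk

φ(wkwkwkwkwkwkwkwk) expands symbol-by-symbol to wk wk wk wk wk wk wk wk wk wk wk wk wk wk wk wk; joining the 16 pieces gives the next term.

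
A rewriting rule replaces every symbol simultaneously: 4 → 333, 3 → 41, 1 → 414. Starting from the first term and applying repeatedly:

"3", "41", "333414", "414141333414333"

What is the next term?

φ(414141333414333) expands symbol-by-symbol to 333 414 333 414 333 414 41 41 41 333 414 333 41 41 41; joining the 15 pieces gives the next term.

333414333414333414414141333414333414141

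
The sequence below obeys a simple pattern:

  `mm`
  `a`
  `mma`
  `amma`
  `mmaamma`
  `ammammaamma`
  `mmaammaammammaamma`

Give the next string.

From term 3 onward, concatenate the second-to-last term with the last: mm·a = mma, a·mma = amma, …
The next term joins ammammaamma and mmaammaammammaamma.

ammammaammammaammaammammaamma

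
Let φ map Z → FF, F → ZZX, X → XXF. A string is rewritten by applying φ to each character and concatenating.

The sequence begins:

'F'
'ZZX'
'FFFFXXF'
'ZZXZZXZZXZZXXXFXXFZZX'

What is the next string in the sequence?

FFFFXXFFFFFXXFFFFFXXFFFFFXXFXXFXXFZZXXXFXXFZZXFFFFXXF

Applying the rule to each of the 21 symbols of ZZXZZXZZXZZXXXFXXFZZX gives the pieces FF FF XXF FF FF XXF FF FF XXF FF FF XXF XXF XXF ZZX XXF XXF ZZX FF FF XXF, which concatenate to the answer.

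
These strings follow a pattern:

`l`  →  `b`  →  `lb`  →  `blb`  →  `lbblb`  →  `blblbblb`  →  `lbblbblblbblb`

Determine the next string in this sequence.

This is a Fibonacci-style word recurrence s(k) = s(k−2)·s(k−1): e.g. l·b = lb.
The next term joins blblbblb and lbblbblblbblb.

blblbblblbblbblblbblb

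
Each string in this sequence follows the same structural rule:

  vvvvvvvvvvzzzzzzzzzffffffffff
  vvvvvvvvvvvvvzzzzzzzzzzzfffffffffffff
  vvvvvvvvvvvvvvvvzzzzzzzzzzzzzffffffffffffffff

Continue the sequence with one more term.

Reading off run lengths: v runs 10, 13, 16; z runs 9, 11, 13; f runs 10, 13, 16 — each is linear in n, where the shown terms are n = 3, 4, 5.
Setting n = 6 gives 19, 15, 19 characters in each block.

vvvvvvvvvvvvvvvvvvvzzzzzzzzzzzzzzzfffffffffffffffffff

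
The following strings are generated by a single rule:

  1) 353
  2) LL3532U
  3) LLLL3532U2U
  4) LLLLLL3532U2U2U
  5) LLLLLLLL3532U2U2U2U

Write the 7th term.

s(k+1) = LL·s(k)·2U, so each term gains LL as a prefix and 2U as a suffix.
From LLLLLLLL3532U2U2U2U, 2 further steps: LLLLLLLL3532U2U2U2U → LLLLLLLLLL3532U2U2U2U2U → (answer).

LLLLLLLLLLLL3532U2U2U2U2U2U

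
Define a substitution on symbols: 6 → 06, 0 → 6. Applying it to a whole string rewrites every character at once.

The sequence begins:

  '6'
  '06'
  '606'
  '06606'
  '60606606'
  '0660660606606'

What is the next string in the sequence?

Rewriting the 13 symbols of 0660660606606 one by one yields 6 06 06 6 06 06 6 06 6 06 06 6 06; concatenated:

606066060660660606606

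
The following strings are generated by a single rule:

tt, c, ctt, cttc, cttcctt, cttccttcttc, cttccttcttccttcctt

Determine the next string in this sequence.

Each term (from the third on) is the previous term followed by the one before it: term 3 = c·tt = ctt.
Continuing: cttccttcttccttcctt · cttccttcttc gives term 8.

cttccttcttccttccttcttccttcttc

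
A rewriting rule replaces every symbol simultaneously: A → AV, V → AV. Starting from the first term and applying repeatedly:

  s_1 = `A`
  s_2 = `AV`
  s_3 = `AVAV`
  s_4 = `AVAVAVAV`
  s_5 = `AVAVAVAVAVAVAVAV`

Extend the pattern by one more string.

AVAVAVAVAVAVAVAVAVAVAVAVAVAVAVAV

φ(AVAVAVAVAVAVAVAV) expands symbol-by-symbol to AV AV AV AV AV AV AV AV AV AV AV AV AV AV AV AV; joining the 16 pieces gives the next term.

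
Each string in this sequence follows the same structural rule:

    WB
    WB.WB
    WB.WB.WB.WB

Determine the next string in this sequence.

WB.WB.WB.WB.WB.WB.WB.WB

Every step duplicates the string with '.' between the halves.
So the next term is two copies of WB.WB.WB.WB with '.' between the halves.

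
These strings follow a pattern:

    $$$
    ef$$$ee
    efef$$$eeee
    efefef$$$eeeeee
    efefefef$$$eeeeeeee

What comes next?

Each term wraps the previous one in ef on the left and ee on the right.
Applying this once more to efefefef$$$eeeeeeee:

efefefefef$$$eeeeeeeeee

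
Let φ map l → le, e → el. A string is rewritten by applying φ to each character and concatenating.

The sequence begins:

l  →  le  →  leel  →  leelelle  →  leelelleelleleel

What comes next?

Rewriting the 16 symbols of leelelleelleleel one by one yields le el el le el le le el el le le el le el el le; concatenated:

leelelleelleleelelleleelleelelle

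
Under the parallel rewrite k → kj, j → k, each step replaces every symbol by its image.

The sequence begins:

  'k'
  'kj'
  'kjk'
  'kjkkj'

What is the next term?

kjkkjkjk

Rewriting each symbol of kjkkj: k→kj, j→k, k→kj, k→kj, j→k, which concatenates to kj k kj kj k.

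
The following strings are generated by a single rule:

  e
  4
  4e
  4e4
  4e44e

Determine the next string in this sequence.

4e44e4e4

Each term (from the third on) is the previous term followed by the one before it: term 3 = 4·e = 4e.
Continuing: 4e44e · 4e4 gives term 6.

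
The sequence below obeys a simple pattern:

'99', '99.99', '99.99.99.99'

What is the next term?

Every step duplicates the string with '.' between the halves.
Doubling 99.99.99.99 with '.' between the halves:

99.99.99.99.99.99.99.99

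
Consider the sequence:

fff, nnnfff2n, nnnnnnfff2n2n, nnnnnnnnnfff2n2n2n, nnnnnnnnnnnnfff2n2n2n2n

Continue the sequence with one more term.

s(k+1) = nnn·s(k)·2n, so each term gains nnn as a prefix and 2n as a suffix.
Applying this once more to nnnnnnnnnnnnfff2n2n2n2n:

nnnnnnnnnnnnnnnfff2n2n2n2n2n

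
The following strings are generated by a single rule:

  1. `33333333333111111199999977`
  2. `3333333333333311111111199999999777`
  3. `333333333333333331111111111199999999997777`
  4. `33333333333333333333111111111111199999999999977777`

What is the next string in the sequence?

3333333333333333333333311111111111111199999999999999777777

The n-th term is 3n+2 3's then 2n+1 1's then 2n 9's then n-1 7's, where the shown terms are n = 3, 4, 5, 6.
For the next term, n = 7, so the run lengths are 23, 15, 14, 6.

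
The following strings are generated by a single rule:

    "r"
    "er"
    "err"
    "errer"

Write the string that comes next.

This is a Fibonacci-style word recurrence s(k) = s(k−1)·s(k−2): e.g. er·r = err.
Continuing: errer · err gives term 5.

errererr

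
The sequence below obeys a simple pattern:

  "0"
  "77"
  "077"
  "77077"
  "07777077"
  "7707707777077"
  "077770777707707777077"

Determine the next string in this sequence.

Each term (from the third on) is the two preceding terms concatenated in order: term 3 = 0·77 = 077.
Continuing: 7707707777077 · 077770777707707777077 gives term 8.

7707707777077077770777707707777077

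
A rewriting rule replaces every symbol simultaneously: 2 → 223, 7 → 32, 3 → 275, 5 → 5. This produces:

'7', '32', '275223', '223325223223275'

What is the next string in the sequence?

2232232752752235223223275223223275223325

Replace each of the 15 characters of 223325223223275 in place — 223 223 275 275 223 5 223 223 275 223 223 275 223 32 5 — and concatenate.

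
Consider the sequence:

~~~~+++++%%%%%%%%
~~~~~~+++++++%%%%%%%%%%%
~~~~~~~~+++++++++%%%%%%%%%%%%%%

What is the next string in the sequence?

The n-th term is 2n ~'s then 2n+1 +'s then 3n+2 %'s, where the shown terms are n = 2, 3, 4.
Setting n = 5 gives 10, 11, 17 characters in each block.

~~~~~~~~~~+++++++++++%%%%%%%%%%%%%%%%%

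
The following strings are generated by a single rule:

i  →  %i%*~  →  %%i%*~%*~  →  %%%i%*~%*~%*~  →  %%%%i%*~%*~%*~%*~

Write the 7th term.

%%%%%%i%*~%*~%*~%*~%*~%*~

Each term wraps the previous one in % on the left and %*~ on the right.
From %%%%i%*~%*~%*~%*~, 2 further steps: %%%%i%*~%*~%*~%*~ → %%%%%i%*~%*~%*~%*~%*~ → (answer).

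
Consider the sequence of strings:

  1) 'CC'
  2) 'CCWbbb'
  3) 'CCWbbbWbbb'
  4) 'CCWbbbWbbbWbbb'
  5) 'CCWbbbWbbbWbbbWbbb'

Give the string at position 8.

Each term is the previous one with Wbbb appended.
From CCWbbbWbbbWbbbWbbb, 3 further steps: CCWbbbWbbbWbbbWbbb → CCWbbbWbbbWbbbWbbbWbbb → CCWbbbWbbbWbbbWbbbWbbbWbbb → (answer).

CCWbbbWbbbWbbbWbbbWbbbWbbbWbbb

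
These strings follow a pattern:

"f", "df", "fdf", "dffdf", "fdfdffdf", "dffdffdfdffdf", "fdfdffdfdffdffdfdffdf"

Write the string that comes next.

Each term (from the third on) is the two preceding terms concatenated in order: term 3 = f·df = fdf.
So term 8 is dffdffdfdffdf·fdfdffdfdffdffdfdffdf.

dffdffdfdffdffdfdffdfdffdffdfdffdf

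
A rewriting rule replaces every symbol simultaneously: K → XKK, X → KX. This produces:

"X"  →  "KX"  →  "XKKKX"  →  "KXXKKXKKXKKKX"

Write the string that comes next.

XKKKXKXXKKXKKKXXKKXKKKXXKKXKKXKKKX

Replace each of the 13 characters of KXXKKXKKXKKKX in place — XKK KX KX XKK XKK KX XKK XKK KX XKK XKK XKK KX — and concatenate.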